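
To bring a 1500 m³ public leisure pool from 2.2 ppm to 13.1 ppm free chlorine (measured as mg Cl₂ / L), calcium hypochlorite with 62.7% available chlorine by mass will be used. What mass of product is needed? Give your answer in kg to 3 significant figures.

Volume: 1500 m³ = 1,500,000 L.
Chlorine deficit: 13.1 − 2.2 = 10.9 ppm = 10.9 mg/L as Cl₂.
Cl₂ equivalent needed: 10.9 mg/L × 1,500,000 L = 16,350,000 mg = 16,350 g.
Product at 62.7% available chlorine: 16,350 / 0.627 = 26,080 g.

26.1 kg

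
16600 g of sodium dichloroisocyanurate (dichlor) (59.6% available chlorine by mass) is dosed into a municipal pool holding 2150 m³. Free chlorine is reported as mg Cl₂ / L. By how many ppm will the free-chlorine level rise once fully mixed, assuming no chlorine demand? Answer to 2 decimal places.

Volume: 2150 m³ = 2,150,000 L.
Available chlorine delivered: 16,600 g × 0.596 = 9894 g as Cl₂.
Concentration rise: 9894 g / 2,150,000 L = 4.602 mg/L = 4.60 ppm.

4.60 ppm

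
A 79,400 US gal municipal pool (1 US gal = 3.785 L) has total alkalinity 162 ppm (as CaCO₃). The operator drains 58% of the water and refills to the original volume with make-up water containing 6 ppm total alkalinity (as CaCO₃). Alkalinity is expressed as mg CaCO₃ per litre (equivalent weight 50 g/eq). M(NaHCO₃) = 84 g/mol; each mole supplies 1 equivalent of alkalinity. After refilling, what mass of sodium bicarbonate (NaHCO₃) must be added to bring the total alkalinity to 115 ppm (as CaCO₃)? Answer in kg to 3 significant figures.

22.0 kg

Volume: 79,400 US gal × 3.785 L/gal = 300,529 L.
After draining 58% and refilling: 162 × 0.42 + 6 × 0.58 = 71.52 ppm.
Deficit to target: 115 − 71.52 = 43.48 mg/L.
As CaCO₃: 43.48 mg/L × 300,529 L = 13,070 g; ÷ 50 g/eq ÷ 1 = 261.3 mol NaHCO₃.
Mass: 261.3 × 84 = 21,950 g.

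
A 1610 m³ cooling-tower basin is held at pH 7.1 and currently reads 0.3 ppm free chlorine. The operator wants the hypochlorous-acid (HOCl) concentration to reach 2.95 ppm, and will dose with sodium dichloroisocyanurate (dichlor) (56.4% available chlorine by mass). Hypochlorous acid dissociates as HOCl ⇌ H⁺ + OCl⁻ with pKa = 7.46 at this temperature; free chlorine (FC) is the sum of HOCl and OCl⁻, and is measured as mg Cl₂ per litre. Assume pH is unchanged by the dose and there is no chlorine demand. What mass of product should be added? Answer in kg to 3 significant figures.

Volume: 1610 m³ = 1,610,000 L.
[OCl⁻]/[HOCl] = 10^(pH − pKa) = 10^(7.1 − 7.46) = 0.4365; fraction as HOCl = 1/(1 + 0.4365) = 0.6961.
Free chlorine required for 2.95 ppm HOCl: 2.95 / 0.6961 = 4.238 ppm.
FC to add: 4.238 − 0.3 = 3.938 mg/L as Cl₂.
Cl₂ equivalent: 3.938 mg/L × 1,610,000 L = 6340 g.
Product at 56.4% available Cl: 6340 / 0.564 = 11,240 g.

11.2 kg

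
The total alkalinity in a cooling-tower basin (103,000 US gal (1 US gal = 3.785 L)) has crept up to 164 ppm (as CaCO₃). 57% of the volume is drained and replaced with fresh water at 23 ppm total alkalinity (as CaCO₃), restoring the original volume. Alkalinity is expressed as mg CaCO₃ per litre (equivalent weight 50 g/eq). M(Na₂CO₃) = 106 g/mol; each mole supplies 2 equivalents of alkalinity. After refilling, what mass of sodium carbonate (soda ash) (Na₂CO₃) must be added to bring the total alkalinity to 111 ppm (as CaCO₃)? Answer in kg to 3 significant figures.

Volume: 103,000 US gal × 3.785 L/gal = 389,855 L.
After draining 57% and refilling: 164 × 0.43 + 23 × 0.57 = 83.63 ppm.
Deficit to target: 111 − 83.63 = 27.37 mg/L.
As CaCO₃: 27.37 mg/L × 389,855 L = 10,670 g; ÷ 50 g/eq ÷ 2 = 106.7 mol Na₂CO₃.
Mass: 106.7 × 106 = 11,310 g.

11.3 kg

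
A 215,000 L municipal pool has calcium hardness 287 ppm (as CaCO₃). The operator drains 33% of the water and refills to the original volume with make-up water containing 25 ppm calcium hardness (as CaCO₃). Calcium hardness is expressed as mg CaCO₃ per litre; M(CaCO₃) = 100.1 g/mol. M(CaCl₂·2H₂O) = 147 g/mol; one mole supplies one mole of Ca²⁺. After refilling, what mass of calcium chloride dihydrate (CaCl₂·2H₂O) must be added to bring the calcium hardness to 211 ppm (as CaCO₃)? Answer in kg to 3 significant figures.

3.30 kg

After draining 33% and refilling: 287 × 0.67 + 25 × 0.33 = 200.54 ppm.
Deficit to target: 211 − 200.54 = 10.46 mg/L.
As CaCO₃: 10.46 mg/L × 215,000 L = 2249 g; ÷ 100.1 = 22.47 mol Ca²⁺.
Mass: 22.47 × 147 = 3303 g.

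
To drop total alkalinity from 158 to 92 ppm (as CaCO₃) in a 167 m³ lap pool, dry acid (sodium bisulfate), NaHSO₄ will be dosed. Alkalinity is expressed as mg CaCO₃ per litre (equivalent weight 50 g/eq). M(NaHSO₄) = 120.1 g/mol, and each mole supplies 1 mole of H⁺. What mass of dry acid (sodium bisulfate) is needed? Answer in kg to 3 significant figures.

Volume: 167 m³ = 167,000 L.
Alkalinity to neutralize: (158 − 92) = 66 mg/L as CaCO₃ × 167,000 L = 11,020 g as CaCO₃.
Equivalents of H⁺ required: 11,020 ÷ 50 g/eq = 220.4 eq = 220.4 mol NaHSO₄.
Mass of NaHSO₄: 220.4 × 120.1 = 26,470 g.

26.5 kg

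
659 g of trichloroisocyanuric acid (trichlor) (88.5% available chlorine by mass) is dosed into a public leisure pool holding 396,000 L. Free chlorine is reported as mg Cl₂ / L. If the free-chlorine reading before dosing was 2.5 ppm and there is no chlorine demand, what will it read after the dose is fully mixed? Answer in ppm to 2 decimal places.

3.97 ppm

Available chlorine delivered: 659 g × 0.885 = 583.2 g as Cl₂.
Concentration rise: 583.2 g / 396,000 L = 1.473 mg/L = 1.47 ppm.
Final FC: 2.5 + 1.47 = 3.97 ppm.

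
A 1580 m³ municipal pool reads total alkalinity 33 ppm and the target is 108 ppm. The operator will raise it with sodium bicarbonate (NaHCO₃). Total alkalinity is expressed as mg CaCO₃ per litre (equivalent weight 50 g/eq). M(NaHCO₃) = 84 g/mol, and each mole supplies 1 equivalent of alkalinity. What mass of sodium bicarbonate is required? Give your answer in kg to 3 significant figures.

Volume: 1580 m³ = 1,580,000 L.
Alkalinity to add: (108 − 33) = 75 mg/L as CaCO₃ × 1,580,000 L = 118,500 g as CaCO₃.
Equivalents: 118,500 g ÷ 50 g/eq = 2370 eq.
NaHCO₃ supplies 1 eq per mole → 2370 mol.
Mass: 2370 mol × 84 g/mol = 199,100 g.

199 kg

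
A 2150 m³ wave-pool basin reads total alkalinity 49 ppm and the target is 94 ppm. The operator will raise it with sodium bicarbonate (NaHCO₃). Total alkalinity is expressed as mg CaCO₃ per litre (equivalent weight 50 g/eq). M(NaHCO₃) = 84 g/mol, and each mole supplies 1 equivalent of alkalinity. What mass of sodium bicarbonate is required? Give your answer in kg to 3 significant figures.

Volume: 2150 m³ = 2,150,000 L.
Alkalinity to add: (94 − 49) = 45 mg/L as CaCO₃ × 2,150,000 L = 96,750 g as CaCO₃.
Equivalents: 96,750 g ÷ 50 g/eq = 1935 eq.
NaHCO₃ supplies 1 eq per mole → 1935 mol.
Mass: 1935 mol × 84 g/mol = 162,500 g.

163 kg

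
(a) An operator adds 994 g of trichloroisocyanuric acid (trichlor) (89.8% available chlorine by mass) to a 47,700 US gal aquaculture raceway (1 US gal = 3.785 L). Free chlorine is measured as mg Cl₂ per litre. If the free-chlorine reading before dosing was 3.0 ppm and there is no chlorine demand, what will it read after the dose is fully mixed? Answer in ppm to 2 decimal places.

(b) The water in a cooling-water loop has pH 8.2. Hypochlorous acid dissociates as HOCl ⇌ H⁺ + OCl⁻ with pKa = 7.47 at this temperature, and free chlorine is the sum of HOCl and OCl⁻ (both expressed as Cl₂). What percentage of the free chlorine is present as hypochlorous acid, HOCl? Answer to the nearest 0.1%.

(a) Volume: 47,700 US gal × 3.785 L/gal = 180,544 L.
(a) Available chlorine delivered: 994 g × 0.898 = 892.6 g as Cl₂.
(a) Concentration rise: 892.6 g / 180,544 L = 4.944 mg/L = 4.94 ppm.
(a) Final FC: 3.0 + 4.94 = 7.94 ppm.

(b) [OCl⁻]/[HOCl] = 10^(pH − pKa) = 10^(8.2 − 7.47) = 10^0.73 = 5.37.
(b) Fraction as HOCl = 1 / (1 + 5.37) = 0.157.

(a) 7.94 ppm; (b) 15.7%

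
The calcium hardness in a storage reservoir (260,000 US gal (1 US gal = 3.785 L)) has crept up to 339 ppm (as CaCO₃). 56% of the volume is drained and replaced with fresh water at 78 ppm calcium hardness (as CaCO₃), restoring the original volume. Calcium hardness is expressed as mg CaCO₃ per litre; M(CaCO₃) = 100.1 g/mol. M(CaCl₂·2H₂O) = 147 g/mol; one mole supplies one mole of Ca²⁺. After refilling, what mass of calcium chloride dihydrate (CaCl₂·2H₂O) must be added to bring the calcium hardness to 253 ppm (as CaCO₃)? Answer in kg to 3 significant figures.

86.9 kg

Volume: 260,000 US gal × 3.785 L/gal = 984,100 L.
After draining 56% and refilling: 339 × 0.44 + 78 × 0.56 = 192.84 ppm.
Deficit to target: 253 − 192.84 = 60.16 mg/L.
As CaCO₃: 60.16 mg/L × 984,100 L = 59,200 g; ÷ 100.1 = 591.4 mol Ca²⁺.
Mass: 591.4 × 147 = 86,940 g.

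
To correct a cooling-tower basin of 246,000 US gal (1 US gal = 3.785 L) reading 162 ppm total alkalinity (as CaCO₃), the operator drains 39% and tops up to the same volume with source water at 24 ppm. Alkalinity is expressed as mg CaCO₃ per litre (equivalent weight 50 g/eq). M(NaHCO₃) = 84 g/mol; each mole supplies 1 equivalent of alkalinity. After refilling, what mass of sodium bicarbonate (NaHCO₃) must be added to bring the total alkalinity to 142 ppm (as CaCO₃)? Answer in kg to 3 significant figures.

52.9 kg

Volume: 246,000 US gal × 3.785 L/gal = 931,110 L.
After draining 39% and refilling: 162 × 0.61 + 24 × 0.39 = 108.18 ppm.
Deficit to target: 142 − 108.18 = 33.82 mg/L.
As CaCO₃: 33.82 mg/L × 931,110 L = 31,490 g; ÷ 50 g/eq ÷ 1 = 629.8 mol NaHCO₃.
Mass: 629.8 × 84 = 52,900 g.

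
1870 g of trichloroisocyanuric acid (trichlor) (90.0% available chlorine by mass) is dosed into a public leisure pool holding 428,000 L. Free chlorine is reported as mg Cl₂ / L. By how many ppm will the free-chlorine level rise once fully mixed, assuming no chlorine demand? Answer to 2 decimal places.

Available chlorine delivered: 1870 g × 0.9 = 1683 g as Cl₂.
Concentration rise: 1683 g / 428,000 L = 3.932 mg/L = 3.93 ppm.

3.93 ppm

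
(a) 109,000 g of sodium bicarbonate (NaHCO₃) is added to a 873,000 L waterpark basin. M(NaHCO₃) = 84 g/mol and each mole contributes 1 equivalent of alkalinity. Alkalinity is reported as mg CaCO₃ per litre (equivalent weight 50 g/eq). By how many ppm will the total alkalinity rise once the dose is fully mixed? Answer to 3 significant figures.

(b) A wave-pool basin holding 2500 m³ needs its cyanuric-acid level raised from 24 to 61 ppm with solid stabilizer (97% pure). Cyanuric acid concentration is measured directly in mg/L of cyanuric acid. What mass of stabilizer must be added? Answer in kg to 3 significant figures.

(a) Moles of NaHCO₃: 109,000 g ÷ 84 g/mol = 1298 mol → 1298 eq of alkalinity.
(a) As CaCO₃: 1298 eq × 50 g/eq = 64,880 g.
(a) Rise: 64,880 g / 873,000 L × 1000 = 74.32 mg/L.

(b) Volume: 2500 m³ = 2,500,000 L.
(b) CYA to add: (61 − 24) = 37 mg/L × 2,500,000 L = 92,500 g cyanuric acid.
(b) At 97% purity: 92,500 / 0.97 = 95,360 g product.

(a) 74.3 ppm; (b) 95.4 kg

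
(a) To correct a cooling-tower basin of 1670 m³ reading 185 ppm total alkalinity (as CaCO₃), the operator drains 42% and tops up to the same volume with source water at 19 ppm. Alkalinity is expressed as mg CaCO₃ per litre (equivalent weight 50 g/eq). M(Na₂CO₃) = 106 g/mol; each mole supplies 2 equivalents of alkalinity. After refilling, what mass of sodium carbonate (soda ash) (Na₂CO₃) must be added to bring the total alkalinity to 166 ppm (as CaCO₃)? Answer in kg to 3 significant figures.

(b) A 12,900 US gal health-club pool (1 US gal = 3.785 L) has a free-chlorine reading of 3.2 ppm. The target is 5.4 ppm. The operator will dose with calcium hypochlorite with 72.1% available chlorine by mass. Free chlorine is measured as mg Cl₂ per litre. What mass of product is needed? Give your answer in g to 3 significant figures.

(a) 89.8 kg; (b) 149 g

(a) Volume: 1670 m³ = 1,670,000 L.
(a) After draining 42% and refilling: 185 × 0.58 + 19 × 0.42 = 115.28 ppm.
(a) Deficit to target: 166 − 115.28 = 50.72 mg/L.
(a) As CaCO₃: 50.72 mg/L × 1,670,000 L = 84,700 g; ÷ 50 g/eq ÷ 2 = 847 mol Na₂CO₃.
(a) Mass: 847 × 106 = 89,780 g.

(b) Volume: 12,900 US gal × 3.785 L/gal = 48,826 L.
(b) Chlorine deficit: 5.4 − 3.2 = 2.2 ppm = 2.2 mg/L as Cl₂.
(b) Cl₂ equivalent needed: 2.2 mg/L × 48,826 L = 107,400 mg = 107.4 g.
(b) Product at 72.1% available chlorine: 107.4 / 0.721 = 149 g.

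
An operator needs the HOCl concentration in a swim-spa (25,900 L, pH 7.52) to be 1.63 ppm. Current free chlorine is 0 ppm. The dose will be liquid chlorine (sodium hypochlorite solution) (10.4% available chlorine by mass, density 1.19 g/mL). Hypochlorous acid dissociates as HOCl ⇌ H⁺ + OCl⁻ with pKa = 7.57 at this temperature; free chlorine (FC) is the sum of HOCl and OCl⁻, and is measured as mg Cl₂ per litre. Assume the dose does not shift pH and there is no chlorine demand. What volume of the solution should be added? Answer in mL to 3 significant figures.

645 mL

[OCl⁻]/[HOCl] = 10^(pH − pKa) = 10^(7.52 − 7.57) = 0.8913; fraction as HOCl = 1/(1 + 0.8913) = 0.5288.
Free chlorine required for 1.63 ppm HOCl: 1.63 / 0.5288 = 3.083 ppm.
FC to add: 3.083 − 0 = 3.083 mg/L as Cl₂.
Cl₂ equivalent: 3.083 mg/L × 25,900 L = 79.84 g.
Product at 10.4% available Cl: 79.84 / 0.104 = 767.7 g.
Volume: 767.7 g ÷ 1.19 g/mL = 645.1 mL.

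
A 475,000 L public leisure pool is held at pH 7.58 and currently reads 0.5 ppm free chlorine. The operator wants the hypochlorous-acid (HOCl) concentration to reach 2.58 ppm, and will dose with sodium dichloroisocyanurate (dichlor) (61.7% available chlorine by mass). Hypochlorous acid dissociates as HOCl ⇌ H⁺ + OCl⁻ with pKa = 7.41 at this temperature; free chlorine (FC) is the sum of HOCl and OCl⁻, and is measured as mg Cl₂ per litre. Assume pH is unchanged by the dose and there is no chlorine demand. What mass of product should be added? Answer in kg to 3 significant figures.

[OCl⁻]/[HOCl] = 10^(pH − pKa) = 10^(7.58 − 7.41) = 1.479; fraction as HOCl = 1/(1 + 1.479) = 0.4034.
Free chlorine required for 2.58 ppm HOCl: 2.58 / 0.4034 = 6.396 ppm.
FC to add: 6.396 − 0.5 = 5.896 mg/L as Cl₂.
Cl₂ equivalent: 5.896 mg/L × 475,000 L = 2801 g.
Product at 61.7% available Cl: 2801 / 0.617 = 4539 g.

4.54 kg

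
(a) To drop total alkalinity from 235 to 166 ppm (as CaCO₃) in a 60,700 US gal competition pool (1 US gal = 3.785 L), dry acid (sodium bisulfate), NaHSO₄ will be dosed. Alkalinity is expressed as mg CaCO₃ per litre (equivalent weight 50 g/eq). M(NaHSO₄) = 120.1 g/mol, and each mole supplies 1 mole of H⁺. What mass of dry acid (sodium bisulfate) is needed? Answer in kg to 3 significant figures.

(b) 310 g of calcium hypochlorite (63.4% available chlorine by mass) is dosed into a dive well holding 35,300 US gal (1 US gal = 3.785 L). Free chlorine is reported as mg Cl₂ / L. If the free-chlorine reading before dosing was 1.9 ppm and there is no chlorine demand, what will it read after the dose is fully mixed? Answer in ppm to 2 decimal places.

(a) 38.1 kg; (b) 3.37 ppm

(a) Volume: 60,700 US gal × 3.785 L/gal = 229,750 L.
(a) Alkalinity to neutralize: (235 − 166) = 69 mg/L as CaCO₃ × 229,750 L = 15,850 g as CaCO₃.
(a) Equivalents of H⁺ required: 15,850 ÷ 50 g/eq = 317.1 eq = 317.1 mol NaHSO₄.
(a) Mass of NaHSO₄: 317.1 × 120.1 = 38,080 g.

(b) Volume: 35,300 US gal × 3.785 L/gal = 133,610 L.
(b) Available chlorine delivered: 310 g × 0.634 = 196.5 g as Cl₂.
(b) Concentration rise: 196.5 g / 133,610 L = 1.471 mg/L = 1.47 ppm.
(b) Final FC: 1.9 + 1.47 = 3.37 ppm.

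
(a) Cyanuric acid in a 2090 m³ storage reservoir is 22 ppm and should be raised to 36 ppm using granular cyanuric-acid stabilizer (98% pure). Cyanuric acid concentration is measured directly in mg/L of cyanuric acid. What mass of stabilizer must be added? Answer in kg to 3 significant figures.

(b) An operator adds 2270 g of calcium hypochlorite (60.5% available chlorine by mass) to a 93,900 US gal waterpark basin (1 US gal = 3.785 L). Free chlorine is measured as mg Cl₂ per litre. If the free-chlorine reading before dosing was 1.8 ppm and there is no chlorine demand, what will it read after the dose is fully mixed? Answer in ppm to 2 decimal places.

(a) 29.9 kg; (b) 5.66 ppm

(a) Volume: 2090 m³ = 2,090,000 L.
(a) CYA to add: (36 − 22) = 14 mg/L × 2,090,000 L = 29,260 g cyanuric acid.
(a) At 98% purity: 29,260 / 0.98 = 29,860 g product.

(b) Volume: 93,900 US gal × 3.785 L/gal = 355,412 L.
(b) Available chlorine delivered: 2270 g × 0.605 = 1373 g as Cl₂.
(b) Concentration rise: 1373 g / 355,412 L = 3.864 mg/L = 3.86 ppm.
(b) Final FC: 1.8 + 3.86 = 5.66 ppm.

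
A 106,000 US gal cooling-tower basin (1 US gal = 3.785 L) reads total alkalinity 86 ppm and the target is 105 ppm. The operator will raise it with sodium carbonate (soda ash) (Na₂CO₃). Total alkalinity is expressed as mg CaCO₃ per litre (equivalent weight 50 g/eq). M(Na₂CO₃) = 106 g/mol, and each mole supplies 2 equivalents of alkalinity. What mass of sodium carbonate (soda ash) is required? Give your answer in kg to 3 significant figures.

8.08 kg

Volume: 106,000 US gal × 3.785 L/gal = 401,210 L.
Alkalinity to add: (105 − 86) = 19 mg/L as CaCO₃ × 401,210 L = 7623 g as CaCO₃.
Equivalents: 7623 g ÷ 50 g/eq = 152.5 eq.
Each mole of Na₂CO₃ supplies 2 eq, so 152.5 / 2 = 76.23 mol.
Mass: 76.23 mol × 106 g/mol = 8080 g.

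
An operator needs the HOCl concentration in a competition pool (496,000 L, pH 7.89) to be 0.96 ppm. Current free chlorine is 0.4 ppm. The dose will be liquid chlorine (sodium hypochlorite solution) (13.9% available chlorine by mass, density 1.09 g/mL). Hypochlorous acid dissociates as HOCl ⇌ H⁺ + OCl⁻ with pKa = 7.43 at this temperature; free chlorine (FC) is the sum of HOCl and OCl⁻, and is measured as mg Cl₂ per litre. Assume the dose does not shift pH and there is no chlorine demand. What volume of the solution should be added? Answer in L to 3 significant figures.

10.9 L

[OCl⁻]/[HOCl] = 10^(pH − pKa) = 10^(7.89 − 7.43) = 2.884; fraction as HOCl = 1/(1 + 2.884) = 0.2575.
Free chlorine required for 0.96 ppm HOCl: 0.96 / 0.2575 = 3.729 ppm.
FC to add: 3.729 − 0.4 = 3.329 mg/L as Cl₂.
Cl₂ equivalent: 3.329 mg/L × 496,000 L = 1651 g.
Product at 13.9% available Cl: 1651 / 0.139 = 11,880 g.
Volume: 11,880 g ÷ 1.09 g/mL = 10,900 mL.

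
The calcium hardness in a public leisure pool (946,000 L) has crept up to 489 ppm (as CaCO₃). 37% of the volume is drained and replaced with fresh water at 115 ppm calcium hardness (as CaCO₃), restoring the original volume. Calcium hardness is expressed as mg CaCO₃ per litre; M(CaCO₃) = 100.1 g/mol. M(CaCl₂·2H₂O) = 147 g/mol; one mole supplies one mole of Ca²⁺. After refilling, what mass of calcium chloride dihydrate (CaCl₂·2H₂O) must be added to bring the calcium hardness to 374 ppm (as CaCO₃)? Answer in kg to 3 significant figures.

32.5 kg

After draining 37% and refilling: 489 × 0.63 + 115 × 0.37 = 350.62 ppm.
Deficit to target: 374 − 350.62 = 23.38 mg/L.
As CaCO₃: 23.38 mg/L × 946,000 L = 22,120 g; ÷ 100.1 = 221 mol Ca²⁺.
Mass: 221 × 147 = 32,480 g.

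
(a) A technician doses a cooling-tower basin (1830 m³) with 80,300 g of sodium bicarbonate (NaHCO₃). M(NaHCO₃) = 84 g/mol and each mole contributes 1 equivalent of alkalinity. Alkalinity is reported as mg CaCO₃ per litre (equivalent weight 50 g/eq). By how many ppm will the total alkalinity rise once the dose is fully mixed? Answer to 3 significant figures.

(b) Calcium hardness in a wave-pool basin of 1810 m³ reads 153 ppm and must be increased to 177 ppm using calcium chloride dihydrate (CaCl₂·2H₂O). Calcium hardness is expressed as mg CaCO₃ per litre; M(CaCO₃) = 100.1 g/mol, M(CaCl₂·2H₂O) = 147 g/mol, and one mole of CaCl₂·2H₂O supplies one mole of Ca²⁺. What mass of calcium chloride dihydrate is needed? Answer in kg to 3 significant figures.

(a) Volume: 1830 m³ = 1,830,000 L.
(a) Moles of NaHCO₃: 80,300 g ÷ 84 g/mol = 956 mol → 956 eq of alkalinity.
(a) As CaCO₃: 956 eq × 50 g/eq = 47,800 g.
(a) Rise: 47,800 g / 1,830,000 L × 1000 = 26.12 mg/L.

(b) Volume: 1810 m³ = 1,810,000 L.
(b) Hardness to add: (177 − 153) = 24 mg/L as CaCO₃ × 1,810,000 L = 43,440 g as CaCO₃.
(b) Moles of Ca²⁺ (1 mol Ca²⁺ ≡ 1 mol CaCO₃): 43,440 / 100.1 g/mol = 434 mol.
(b) Mass of CaCl₂·2H₂O: 434 × 147 = 63,790 g.

(a) 26.1 ppm; (b) 63.8 kg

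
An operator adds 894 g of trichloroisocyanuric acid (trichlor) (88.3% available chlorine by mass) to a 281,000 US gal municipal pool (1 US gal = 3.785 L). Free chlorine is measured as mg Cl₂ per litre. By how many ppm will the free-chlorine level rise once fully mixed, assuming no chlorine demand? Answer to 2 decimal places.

Volume: 281,000 US gal × 3.785 L/gal = 1,063,585 L.
Available chlorine delivered: 894 g × 0.883 = 789.4 g as Cl₂.
Concentration rise: 789.4 g / 1,063,585 L = 0.7422 mg/L = 0.74 ppm.

0.74 ppm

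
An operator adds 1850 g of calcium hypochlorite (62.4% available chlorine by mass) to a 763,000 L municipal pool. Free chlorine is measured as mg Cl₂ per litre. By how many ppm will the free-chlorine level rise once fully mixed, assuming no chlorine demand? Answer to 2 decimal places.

Available chlorine delivered: 1850 g × 0.624 = 1154 g as Cl₂.
Concentration rise: 1154 g / 763,000 L = 1.513 mg/L = 1.51 ppm.

1.51 ppm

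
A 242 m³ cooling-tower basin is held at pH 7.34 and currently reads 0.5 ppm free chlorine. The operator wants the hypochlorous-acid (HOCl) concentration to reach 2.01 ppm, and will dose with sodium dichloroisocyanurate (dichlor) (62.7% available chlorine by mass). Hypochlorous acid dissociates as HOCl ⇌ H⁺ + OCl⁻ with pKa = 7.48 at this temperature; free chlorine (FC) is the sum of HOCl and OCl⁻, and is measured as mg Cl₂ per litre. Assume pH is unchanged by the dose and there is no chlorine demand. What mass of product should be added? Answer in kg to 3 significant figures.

1.14 kg

Volume: 242 m³ = 242,000 L.
[OCl⁻]/[HOCl] = 10^(pH − pKa) = 10^(7.34 − 7.48) = 0.7244; fraction as HOCl = 1/(1 + 0.7244) = 0.5799.
Free chlorine required for 2.01 ppm HOCl: 2.01 / 0.5799 = 3.466 ppm.
FC to add: 3.466 − 0.5 = 2.966 mg/L as Cl₂.
Cl₂ equivalent: 2.966 mg/L × 242,000 L = 717.8 g.
Product at 62.7% available Cl: 717.8 / 0.627 = 1145 g.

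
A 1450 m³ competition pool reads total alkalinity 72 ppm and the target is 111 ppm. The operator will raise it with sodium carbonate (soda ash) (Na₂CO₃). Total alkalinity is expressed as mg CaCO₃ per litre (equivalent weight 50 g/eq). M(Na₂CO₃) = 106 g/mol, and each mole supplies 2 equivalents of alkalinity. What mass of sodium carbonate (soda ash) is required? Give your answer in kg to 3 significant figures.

59.9 kg

Volume: 1450 m³ = 1,450,000 L.
Alkalinity to add: (111 − 72) = 39 mg/L as CaCO₃ × 1,450,000 L = 56,550 g as CaCO₃.
Equivalents: 56,550 g ÷ 50 g/eq = 1131 eq.
Each mole of Na₂CO₃ supplies 2 eq, so 1131 / 2 = 565.5 mol.
Mass: 565.5 mol × 106 g/mol = 59,940 g.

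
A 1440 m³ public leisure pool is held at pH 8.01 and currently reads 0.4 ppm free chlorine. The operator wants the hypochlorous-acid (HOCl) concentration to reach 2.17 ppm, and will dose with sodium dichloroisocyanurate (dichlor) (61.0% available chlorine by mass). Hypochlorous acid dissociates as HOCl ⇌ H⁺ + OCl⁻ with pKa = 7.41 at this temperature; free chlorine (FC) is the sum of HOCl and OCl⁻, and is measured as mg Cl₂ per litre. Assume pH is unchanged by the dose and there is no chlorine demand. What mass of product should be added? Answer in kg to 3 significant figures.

24.6 kg

Volume: 1440 m³ = 1,440,000 L.
[OCl⁻]/[HOCl] = 10^(pH − pKa) = 10^(8.01 − 7.41) = 3.981; fraction as HOCl = 1/(1 + 3.981) = 0.2008.
Free chlorine required for 2.17 ppm HOCl: 2.17 / 0.2008 = 10.81 ppm.
FC to add: 10.81 − 0.4 = 10.41 mg/L as Cl₂.
Cl₂ equivalent: 10.41 mg/L × 1,440,000 L = 14,990 g.
Product at 61.0% available Cl: 14,990 / 0.61 = 24,570 g.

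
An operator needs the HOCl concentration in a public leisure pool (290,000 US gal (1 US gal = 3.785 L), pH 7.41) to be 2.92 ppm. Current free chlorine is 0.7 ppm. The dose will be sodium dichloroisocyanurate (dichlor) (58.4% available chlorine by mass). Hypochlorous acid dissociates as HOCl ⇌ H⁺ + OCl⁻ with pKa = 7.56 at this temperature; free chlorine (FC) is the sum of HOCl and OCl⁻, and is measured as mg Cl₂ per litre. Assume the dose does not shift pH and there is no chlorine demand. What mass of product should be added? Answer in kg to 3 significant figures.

8.06 kg

Volume: 290,000 US gal × 3.785 L/gal = 1,097,650 L.
[OCl⁻]/[HOCl] = 10^(pH − pKa) = 10^(7.41 − 7.56) = 0.7079; fraction as HOCl = 1/(1 + 0.7079) = 0.5855.
Free chlorine required for 2.92 ppm HOCl: 2.92 / 0.5855 = 4.987 ppm.
FC to add: 4.987 − 0.7 = 4.287 mg/L as Cl₂.
Cl₂ equivalent: 4.287 mg/L × 1,097,650 L = 4706 g.
Product at 58.4% available Cl: 4706 / 0.584 = 8058 g.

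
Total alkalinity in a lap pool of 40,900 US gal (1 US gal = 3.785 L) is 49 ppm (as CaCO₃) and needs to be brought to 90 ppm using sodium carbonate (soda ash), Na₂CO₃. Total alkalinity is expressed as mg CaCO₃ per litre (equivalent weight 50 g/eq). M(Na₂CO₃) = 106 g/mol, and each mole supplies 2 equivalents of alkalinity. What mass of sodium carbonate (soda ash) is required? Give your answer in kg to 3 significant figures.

Volume: 40,900 US gal × 3.785 L/gal = 154,806 L.
Alkalinity to add: (90 − 49) = 41 mg/L as CaCO₃ × 154,806 L = 6347 g as CaCO₃.
Equivalents: 6347 g ÷ 50 g/eq = 126.9 eq.
Each mole of Na₂CO₃ supplies 2 eq, so 126.9 / 2 = 63.47 mol.
Mass: 63.47 mol × 106 g/mol = 6728 g.

6.73 kg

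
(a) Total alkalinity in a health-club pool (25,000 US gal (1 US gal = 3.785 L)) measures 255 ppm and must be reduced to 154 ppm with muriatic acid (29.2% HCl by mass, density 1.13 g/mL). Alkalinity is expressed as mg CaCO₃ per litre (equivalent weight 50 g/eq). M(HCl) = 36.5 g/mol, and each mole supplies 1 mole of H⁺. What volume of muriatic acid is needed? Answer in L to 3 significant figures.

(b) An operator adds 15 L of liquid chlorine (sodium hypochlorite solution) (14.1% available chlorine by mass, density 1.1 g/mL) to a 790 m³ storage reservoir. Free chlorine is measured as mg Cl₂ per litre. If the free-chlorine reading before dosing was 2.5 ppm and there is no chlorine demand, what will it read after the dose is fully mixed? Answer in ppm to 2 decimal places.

(a) 21.1 L; (b) 5.44 ppm

(a) Volume: 25,000 US gal × 3.785 L/gal = 94,625 L.
(a) Alkalinity to neutralize: (255 − 154) = 101 mg/L as CaCO₃ × 94,625 L = 9557 g as CaCO₃.
(a) Equivalents of H⁺ required: 9557 ÷ 50 g/eq = 191.1 eq = 191.1 mol HCl.
(a) Mass of HCl: 191.1 × 36.5 = 6977 g.
(a) Mass of 29.2% solution: 6977 / 0.292 = 23,890 g.
(a) Volume: 23,890 g ÷ 1.13 g/mL = 21,140 mL.

(b) Volume: 790 m³ = 790,000 L.
(b) Mass of solution: 15 L × 1000 mL/L × 1.1 g/mL = 16,500 g.
(b) Available chlorine delivered: 16,500 g × 0.141 = 2326 g as Cl₂.
(b) Concentration rise: 2326 g / 790,000 L = 2.945 mg/L = 2.94 ppm.
(b) Final FC: 2.5 + 2.94 = 5.44 ppm.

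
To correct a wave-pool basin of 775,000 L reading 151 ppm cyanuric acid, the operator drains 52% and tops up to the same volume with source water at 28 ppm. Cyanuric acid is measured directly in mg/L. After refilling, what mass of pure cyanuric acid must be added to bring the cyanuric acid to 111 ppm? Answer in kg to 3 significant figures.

18.6 kg

After draining 52% and refilling: 151 × 0.48 + 28 × 0.52 = 87.04 ppm.
Deficit to target: 111 − 87.04 = 23.96 mg/L.
Mass: 23.96 mg/L × 775,000 L = 18,570 g cyanuric acid.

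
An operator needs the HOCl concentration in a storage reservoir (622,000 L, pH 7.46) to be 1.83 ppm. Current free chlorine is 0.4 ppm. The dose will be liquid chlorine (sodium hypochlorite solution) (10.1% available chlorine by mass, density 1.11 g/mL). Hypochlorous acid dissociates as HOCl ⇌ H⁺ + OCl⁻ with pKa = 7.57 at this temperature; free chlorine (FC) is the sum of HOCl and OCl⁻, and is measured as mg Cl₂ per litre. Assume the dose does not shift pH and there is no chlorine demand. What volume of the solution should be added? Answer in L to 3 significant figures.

15.8 L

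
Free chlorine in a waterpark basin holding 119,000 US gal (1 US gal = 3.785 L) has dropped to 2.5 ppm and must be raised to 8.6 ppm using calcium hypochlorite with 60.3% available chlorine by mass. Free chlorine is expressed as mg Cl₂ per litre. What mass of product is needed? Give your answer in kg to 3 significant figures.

4.56 kg

Volume: 119,000 US gal × 3.785 L/gal = 450,415 L.
Chlorine deficit: 8.6 − 2.5 = 6.1 ppm = 6.1 mg/L as Cl₂.
Cl₂ equivalent needed: 6.1 mg/L × 450,415 L = 2,748,000 mg = 2748 g.
Product at 60.3% available chlorine: 2748 / 0.603 = 4556 g.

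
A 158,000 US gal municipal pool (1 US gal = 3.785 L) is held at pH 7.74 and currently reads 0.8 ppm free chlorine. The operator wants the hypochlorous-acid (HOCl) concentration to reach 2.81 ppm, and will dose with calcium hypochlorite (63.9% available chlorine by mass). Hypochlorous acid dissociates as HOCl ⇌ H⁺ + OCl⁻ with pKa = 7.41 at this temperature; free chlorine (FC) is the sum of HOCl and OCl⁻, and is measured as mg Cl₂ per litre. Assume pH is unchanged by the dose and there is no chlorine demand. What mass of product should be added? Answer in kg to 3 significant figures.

7.50 kg

Volume: 158,000 US gal × 3.785 L/gal = 598,030 L.
[OCl⁻]/[HOCl] = 10^(pH − pKa) = 10^(7.74 − 7.41) = 2.138; fraction as HOCl = 1/(1 + 2.138) = 0.3187.
Free chlorine required for 2.81 ppm HOCl: 2.81 / 0.3187 = 8.818 ppm.
FC to add: 8.818 − 0.8 = 8.018 mg/L as Cl₂.
Cl₂ equivalent: 8.018 mg/L × 598,030 L = 4795 g.
Product at 63.9% available Cl: 4795 / 0.639 = 7504 g.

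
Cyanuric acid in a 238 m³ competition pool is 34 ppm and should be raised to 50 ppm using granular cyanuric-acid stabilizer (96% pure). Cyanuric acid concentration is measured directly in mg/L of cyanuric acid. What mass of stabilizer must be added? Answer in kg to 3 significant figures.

3.97 kg

Volume: 238 m³ = 238,000 L.
CYA to add: (50 − 34) = 16 mg/L × 238,000 L = 3808 g cyanuric acid.
At 96% purity: 3808 / 0.96 = 3967 g product.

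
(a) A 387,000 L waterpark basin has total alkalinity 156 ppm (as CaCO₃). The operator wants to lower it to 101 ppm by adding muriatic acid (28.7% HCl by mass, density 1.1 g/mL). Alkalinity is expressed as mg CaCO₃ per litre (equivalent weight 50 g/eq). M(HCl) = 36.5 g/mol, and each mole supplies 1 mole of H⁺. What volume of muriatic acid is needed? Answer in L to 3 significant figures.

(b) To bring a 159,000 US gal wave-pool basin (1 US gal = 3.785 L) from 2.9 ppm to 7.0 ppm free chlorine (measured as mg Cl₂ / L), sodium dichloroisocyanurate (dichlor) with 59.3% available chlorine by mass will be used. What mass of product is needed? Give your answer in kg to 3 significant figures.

(a) 49.2 L; (b) 4.16 kg

(a) Alkalinity to neutralize: (156 − 101) = 55 mg/L as CaCO₃ × 387,000 L = 21,280 g as CaCO₃.
(a) Equivalents of H⁺ required: 21,280 ÷ 50 g/eq = 425.7 eq = 425.7 mol HCl.
(a) Mass of HCl: 425.7 × 36.5 = 15,540 g.
(a) Mass of 28.7% solution: 15,540 / 0.287 = 54,140 g.
(a) Volume: 54,140 g ÷ 1.1 g/mL = 49,220 mL.

(b) Volume: 159,000 US gal × 3.785 L/gal = 601,815 L.
(b) Chlorine deficit: 7.0 − 2.9 = 4.1 ppm = 4.1 mg/L as Cl₂.
(b) Cl₂ equivalent needed: 4.1 mg/L × 601,815 L = 2,467,000 mg = 2467 g.
(b) Product at 59.3% available chlorine: 2467 / 0.593 = 4161 g.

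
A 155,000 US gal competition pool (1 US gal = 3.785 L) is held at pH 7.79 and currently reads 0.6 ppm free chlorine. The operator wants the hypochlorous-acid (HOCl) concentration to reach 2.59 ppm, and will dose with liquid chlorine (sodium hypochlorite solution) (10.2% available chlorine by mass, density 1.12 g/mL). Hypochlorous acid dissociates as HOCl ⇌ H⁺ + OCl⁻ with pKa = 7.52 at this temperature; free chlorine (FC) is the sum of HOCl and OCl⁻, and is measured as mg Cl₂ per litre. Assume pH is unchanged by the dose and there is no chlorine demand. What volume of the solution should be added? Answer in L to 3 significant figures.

35.0 L

Volume: 155,000 US gal × 3.785 L/gal = 586,675 L.
[OCl⁻]/[HOCl] = 10^(pH − pKa) = 10^(7.79 − 7.52) = 1.862; fraction as HOCl = 1/(1 + 1.862) = 0.3494.
Free chlorine required for 2.59 ppm HOCl: 2.59 / 0.3494 = 7.413 ppm.
FC to add: 7.413 − 0.6 = 6.813 mg/L as Cl₂.
Cl₂ equivalent: 6.813 mg/L × 586,675 L = 3997 g.
Product at 10.2% available Cl: 3997 / 0.102 = 39,190 g.
Volume: 39,190 g ÷ 1.12 g/mL = 34,990 mL.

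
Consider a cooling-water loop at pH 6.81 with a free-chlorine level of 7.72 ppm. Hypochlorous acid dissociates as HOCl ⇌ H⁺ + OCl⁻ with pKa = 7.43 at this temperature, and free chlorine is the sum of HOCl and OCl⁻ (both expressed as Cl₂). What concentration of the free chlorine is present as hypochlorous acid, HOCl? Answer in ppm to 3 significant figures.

6.23 ppm

[OCl⁻]/[HOCl] = 10^(pH − pKa) = 10^(6.81 − 7.43) = 10^-0.62 = 0.2399.
Fraction as HOCl = 1 / (1 + 0.2399) = 0.8065.
HOCl = 0.8065 × 7.72 ppm = 6.226 ppm.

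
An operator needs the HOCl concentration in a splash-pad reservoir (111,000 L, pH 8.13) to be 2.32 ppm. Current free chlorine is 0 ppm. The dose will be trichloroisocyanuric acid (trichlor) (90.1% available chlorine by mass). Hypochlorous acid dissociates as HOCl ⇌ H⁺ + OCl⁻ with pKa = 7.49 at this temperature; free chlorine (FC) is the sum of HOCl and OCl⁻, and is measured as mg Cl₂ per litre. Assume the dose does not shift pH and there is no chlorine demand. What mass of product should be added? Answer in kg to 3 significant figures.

1.53 kg

[OCl⁻]/[HOCl] = 10^(pH − pKa) = 10^(8.13 − 7.49) = 4.365; fraction as HOCl = 1/(1 + 4.365) = 0.1864.
Free chlorine required for 2.32 ppm HOCl: 2.32 / 0.1864 = 12.45 ppm.
FC to add: 12.45 − 0 = 12.45 mg/L as Cl₂.
Cl₂ equivalent: 12.45 mg/L × 111,000 L = 1382 g.
Product at 90.1% available Cl: 1382 / 0.901 = 1533 g.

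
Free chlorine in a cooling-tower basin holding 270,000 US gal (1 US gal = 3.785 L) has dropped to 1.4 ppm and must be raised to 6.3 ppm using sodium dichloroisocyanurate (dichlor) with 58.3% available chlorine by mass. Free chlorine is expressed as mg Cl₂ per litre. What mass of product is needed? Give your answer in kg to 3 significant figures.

8.59 kg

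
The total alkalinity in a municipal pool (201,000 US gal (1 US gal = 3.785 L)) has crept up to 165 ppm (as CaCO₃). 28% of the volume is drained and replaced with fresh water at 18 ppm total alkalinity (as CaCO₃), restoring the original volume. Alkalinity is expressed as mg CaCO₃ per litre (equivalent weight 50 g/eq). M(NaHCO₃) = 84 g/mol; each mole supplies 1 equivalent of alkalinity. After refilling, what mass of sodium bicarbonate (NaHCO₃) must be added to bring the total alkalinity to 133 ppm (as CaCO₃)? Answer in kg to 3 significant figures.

Volume: 201,000 US gal × 3.785 L/gal = 760,785 L.
After draining 28% and refilling: 165 × 0.72 + 18 × 0.28 = 123.84 ppm.
Deficit to target: 133 − 123.84 = 9.16 mg/L.
As CaCO₃: 9.16 mg/L × 760,785 L = 6969 g; ÷ 50 g/eq ÷ 1 = 139.4 mol NaHCO₃.
Mass: 139.4 × 84 = 11,710 g.

11.7 kg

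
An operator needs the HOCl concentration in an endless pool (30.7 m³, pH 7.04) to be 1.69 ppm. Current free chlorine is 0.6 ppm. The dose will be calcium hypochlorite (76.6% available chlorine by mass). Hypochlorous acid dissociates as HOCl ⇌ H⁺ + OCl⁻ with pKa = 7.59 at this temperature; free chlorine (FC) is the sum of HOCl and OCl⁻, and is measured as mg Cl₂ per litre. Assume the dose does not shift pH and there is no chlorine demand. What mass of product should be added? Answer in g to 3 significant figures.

62.8 g

Volume: 30.7 m³ = 30,700 L.
[OCl⁻]/[HOCl] = 10^(pH − pKa) = 10^(7.04 − 7.59) = 0.2818; fraction as HOCl = 1/(1 + 0.2818) = 0.7801.
Free chlorine required for 1.69 ppm HOCl: 1.69 / 0.7801 = 2.166 ppm.
FC to add: 2.166 − 0.6 = 1.566 mg/L as Cl₂.
Cl₂ equivalent: 1.566 mg/L × 30,700 L = 48.09 g.
Product at 76.6% available Cl: 48.09 / 0.766 = 62.77 g.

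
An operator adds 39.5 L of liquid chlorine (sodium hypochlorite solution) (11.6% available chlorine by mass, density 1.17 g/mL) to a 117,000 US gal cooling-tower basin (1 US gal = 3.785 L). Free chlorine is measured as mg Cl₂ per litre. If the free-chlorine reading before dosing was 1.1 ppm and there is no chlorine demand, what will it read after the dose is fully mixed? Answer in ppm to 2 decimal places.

13.21 ppm

Volume: 117,000 US gal × 3.785 L/gal = 442,845 L.
Mass of solution: 39.5 L × 1000 mL/L × 1.17 g/mL = 46,220 g.
Available chlorine delivered: 46,220 g × 0.116 = 5361 g as Cl₂.
Concentration rise: 5361 g / 442,845 L = 12.11 mg/L = 12.11 ppm.
Final FC: 1.1 + 12.11 = 13.21 ppm.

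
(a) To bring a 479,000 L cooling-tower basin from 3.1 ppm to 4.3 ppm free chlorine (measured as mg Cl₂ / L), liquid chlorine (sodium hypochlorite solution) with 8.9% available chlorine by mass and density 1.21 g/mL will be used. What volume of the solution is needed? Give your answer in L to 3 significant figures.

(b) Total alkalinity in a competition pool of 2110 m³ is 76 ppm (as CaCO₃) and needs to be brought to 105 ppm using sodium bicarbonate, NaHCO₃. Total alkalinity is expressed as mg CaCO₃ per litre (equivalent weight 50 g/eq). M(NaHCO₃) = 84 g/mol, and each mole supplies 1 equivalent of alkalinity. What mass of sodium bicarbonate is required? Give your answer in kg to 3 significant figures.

(a) 5.34 L; (b) 103 kg

(a) Chlorine deficit: 4.3 − 3.1 = 1.2 ppm = 1.2 mg/L as Cl₂.
(a) Cl₂ equivalent needed: 1.2 mg/L × 479,000 L = 574,800 mg = 574.8 g.
(a) Product at 8.9% available chlorine: 574.8 / 0.089 = 6458 g.
(a) Volume at density 1.21 g/mL: 6458 g ÷ 1.21 g/mL = 5338 mL.

(b) Volume: 2110 m³ = 2,110,000 L.
(b) Alkalinity to add: (105 − 76) = 29 mg/L as CaCO₃ × 2,110,000 L = 61,190 g as CaCO₃.
(b) Equivalents: 61,190 g ÷ 50 g/eq = 1224 eq.
(b) NaHCO₃ supplies 1 eq per mole → 1224 mol.
(b) Mass: 1224 mol × 84 g/mol = 102,800 g.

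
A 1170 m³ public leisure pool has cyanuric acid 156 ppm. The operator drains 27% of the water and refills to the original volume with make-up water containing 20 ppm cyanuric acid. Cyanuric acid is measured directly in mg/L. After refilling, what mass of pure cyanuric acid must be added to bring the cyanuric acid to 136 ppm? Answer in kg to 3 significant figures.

Volume: 1170 m³ = 1,170,000 L.
After draining 27% and refilling: 156 × 0.73 + 20 × 0.27 = 119.28 ppm.
Deficit to target: 136 − 119.28 = 16.72 mg/L.
Mass: 16.72 mg/L × 1,170,000 L = 19,560 g cyanuric acid.

19.6 kg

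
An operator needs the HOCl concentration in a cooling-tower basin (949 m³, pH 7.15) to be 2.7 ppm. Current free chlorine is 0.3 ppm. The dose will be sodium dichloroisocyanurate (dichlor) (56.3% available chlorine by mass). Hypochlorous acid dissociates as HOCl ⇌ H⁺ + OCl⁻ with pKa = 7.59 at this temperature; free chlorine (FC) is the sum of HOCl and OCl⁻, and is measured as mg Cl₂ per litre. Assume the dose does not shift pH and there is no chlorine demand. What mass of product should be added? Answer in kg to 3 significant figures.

Volume: 949 m³ = 949,000 L.
[OCl⁻]/[HOCl] = 10^(pH − pKa) = 10^(7.15 − 7.59) = 0.3631; fraction as HOCl = 1/(1 + 0.3631) = 0.7336.
Free chlorine required for 2.7 ppm HOCl: 2.7 / 0.7336 = 3.68 ppm.
FC to add: 3.68 − 0.3 = 3.38 mg/L as Cl₂.
Cl₂ equivalent: 3.38 mg/L × 949,000 L = 3208 g.
Product at 56.3% available Cl: 3208 / 0.563 = 5698 g.

5.70 kg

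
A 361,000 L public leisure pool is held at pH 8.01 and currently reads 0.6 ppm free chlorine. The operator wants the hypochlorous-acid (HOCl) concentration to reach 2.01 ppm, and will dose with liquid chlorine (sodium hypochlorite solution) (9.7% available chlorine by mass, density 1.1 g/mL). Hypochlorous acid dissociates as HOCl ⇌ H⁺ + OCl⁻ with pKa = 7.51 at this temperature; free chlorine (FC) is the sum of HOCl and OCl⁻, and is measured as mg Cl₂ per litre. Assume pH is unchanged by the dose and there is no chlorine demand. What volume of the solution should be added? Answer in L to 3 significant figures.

[OCl⁻]/[HOCl] = 10^(pH − pKa) = 10^(8.01 − 7.51) = 3.162; fraction as HOCl = 1/(1 + 3.162) = 0.2403.
Free chlorine required for 2.01 ppm HOCl: 2.01 / 0.2403 = 8.366 ppm.
FC to add: 8.366 − 0.6 = 7.766 mg/L as Cl₂.
Cl₂ equivalent: 7.766 mg/L × 361,000 L = 2804 g.
Product at 9.7% available Cl: 2804 / 0.097 = 28,900 g.
Volume: 28,900 g ÷ 1.1 g/mL = 26,280 mL.

26.3 L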